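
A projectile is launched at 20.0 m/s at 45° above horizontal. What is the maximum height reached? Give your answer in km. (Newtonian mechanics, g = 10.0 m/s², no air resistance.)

H = v₀² × sin²(θ) / (2g) = 20.0² × sin(45°)² / (2 × 10.0) = 400.0 × 0.5 / 20.0 = 10.0 m
H = 10.0 m / 1000.0 = 0.01 km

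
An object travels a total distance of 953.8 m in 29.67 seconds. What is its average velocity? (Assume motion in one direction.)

v_avg = Δd / Δt = 953.8 / 29.67 = 32.15 m/s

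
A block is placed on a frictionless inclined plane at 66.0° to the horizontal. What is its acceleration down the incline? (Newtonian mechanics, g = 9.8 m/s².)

a = g sin(θ) = 9.8 × sin(66.0°) = 9.8 × 0.9135 = 8.95 m/s²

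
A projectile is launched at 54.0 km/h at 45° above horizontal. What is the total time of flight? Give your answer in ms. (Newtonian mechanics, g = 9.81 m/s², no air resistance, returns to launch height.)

v₀ = 54.0 km/h × 0.2777777777777778 = 15.0 m/s
T = 2 × v₀ × sin(θ) / g = 2 × 15.0 × sin(45°) / 9.81 = 2 × 15.0 × 0.707107 / 9.81 = 2.16241 s
T = 2.16241 s / 0.001 = 2162 ms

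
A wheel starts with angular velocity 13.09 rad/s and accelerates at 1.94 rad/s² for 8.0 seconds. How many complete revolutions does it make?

θ = ω₀t + ½αt² = 13.09×8.0 + ½×1.94×8.0² = 166.8 rad
Total revolutions = θ/(2π) = 166.8/(2π) = 26.55
Complete revolutions = ⌊26.55⌋ = 26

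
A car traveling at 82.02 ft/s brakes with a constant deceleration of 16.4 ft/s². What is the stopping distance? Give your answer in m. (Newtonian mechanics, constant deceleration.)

v₀ = 82.02 ft/s × 0.3048 = 24.9997 m/s
a = 16.4 ft/s² × 0.3048 = 4.99872 m/s²
d = v₀² / (2a) = 24.9997² / (2 × 4.99872) = 624.985 / 9.99744 = 62.51 m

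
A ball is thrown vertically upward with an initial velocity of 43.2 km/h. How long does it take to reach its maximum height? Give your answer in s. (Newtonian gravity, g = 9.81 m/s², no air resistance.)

v₀ = 43.2 km/h × 0.2777777777777778 = 12.0 m/s
t_up = v₀ / g = 12.0 / 9.81 = 1.223 s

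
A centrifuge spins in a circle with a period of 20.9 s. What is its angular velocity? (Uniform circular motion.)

ω = 2π/T = 2π/20.9 = 0.3006 rad/s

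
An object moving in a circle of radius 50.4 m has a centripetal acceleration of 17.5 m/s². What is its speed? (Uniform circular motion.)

v = √(a_c × r) = √(17.5 × 50.4) = 29.7 m/s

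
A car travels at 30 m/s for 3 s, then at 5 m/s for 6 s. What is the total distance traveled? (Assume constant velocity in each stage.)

d₁ = v₁t₁ = 30 × 3 = 90 m
d₂ = v₂t₂ = 5 × 6 = 30 m
d_total = 90 + 30 = 120 m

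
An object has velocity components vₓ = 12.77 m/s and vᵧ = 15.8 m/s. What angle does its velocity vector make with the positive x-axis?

θ = arctan(vᵧ/vₓ) = arctan(15.8/12.77) = 51.05°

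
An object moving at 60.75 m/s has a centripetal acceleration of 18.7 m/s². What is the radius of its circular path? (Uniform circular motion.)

r = v²/a_c = 60.75²/18.7 = 197.36 m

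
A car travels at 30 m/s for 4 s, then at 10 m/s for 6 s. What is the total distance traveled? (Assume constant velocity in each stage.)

d₁ = v₁t₁ = 30 × 4 = 120 m
d₂ = v₂t₂ = 10 × 6 = 60 m
d_total = 120 + 60 = 180 m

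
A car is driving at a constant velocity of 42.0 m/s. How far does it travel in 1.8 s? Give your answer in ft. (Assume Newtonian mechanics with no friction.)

d = v × t = 42.0 × 1.8 = 75.6 m
d = 75.6 m / 0.3048 = 248.0 ft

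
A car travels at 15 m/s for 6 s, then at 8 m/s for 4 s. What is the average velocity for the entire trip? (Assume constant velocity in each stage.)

d₁ = v₁t₁ = 15 × 6 = 90 m
d₂ = v₂t₂ = 8 × 4 = 32 m
d_total = 122 m, t_total = 10 s
v_avg = d_total/t_total = 122/10 = 12.2 m/s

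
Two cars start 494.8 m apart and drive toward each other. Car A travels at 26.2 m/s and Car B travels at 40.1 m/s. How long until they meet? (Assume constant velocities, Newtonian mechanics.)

Combined speed: v_combined = 26.2 + 40.1 = 66.3 m/s
Time to meet: t = d/v_combined = 494.8/66.3 = 7.46 s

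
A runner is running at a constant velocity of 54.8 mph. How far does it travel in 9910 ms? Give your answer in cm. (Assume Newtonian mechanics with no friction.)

v = 54.8 mph × 0.44704 = 24.4978 m/s
t = 9910 ms × 0.001 = 9.91 s
d = v × t = 24.4978 × 9.91 = 242.773 m
d = 242.773 m / 0.01 = 24280 cm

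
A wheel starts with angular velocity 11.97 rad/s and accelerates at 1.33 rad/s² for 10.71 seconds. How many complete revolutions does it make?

θ = ω₀t + ½αt² = 11.97×10.71 + ½×1.33×10.71² = 204.4769265 rad
Total revolutions = θ/(2π) = 204.4769265/(2π) = 32.54
Complete revolutions = ⌊32.54⌋ = 32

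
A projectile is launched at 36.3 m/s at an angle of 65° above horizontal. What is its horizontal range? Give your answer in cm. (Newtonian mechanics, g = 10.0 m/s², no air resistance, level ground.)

R = v₀² × sin(2θ) / g = 36.3² × sin(2 × 65°) / 10.0 = 1317.69 × 0.766044 / 10.0 = 100.941 m
R = 100.941 m / 0.01 = 10090 cm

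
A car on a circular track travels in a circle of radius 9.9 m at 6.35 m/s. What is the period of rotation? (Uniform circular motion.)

T = 2πr/v = 2π×9.9/6.35 = 9.8 s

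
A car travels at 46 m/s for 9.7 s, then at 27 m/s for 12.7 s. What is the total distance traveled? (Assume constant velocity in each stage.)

d₁ = v₁t₁ = 46 × 9.7 = 446.2 m
d₂ = v₂t₂ = 27 × 12.7 = 342.9 m
d_total = 446.2 + 342.9 = 789.1 m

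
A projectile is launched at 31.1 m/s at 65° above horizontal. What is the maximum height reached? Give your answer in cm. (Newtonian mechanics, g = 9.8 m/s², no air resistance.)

H = v₀² × sin²(θ) / (2g) = 31.1² × sin(65°)² / (2 × 9.8) = 967.21 × 0.821394 / 19.6 = 40.5337 m
H = 40.5337 m / 0.01 = 4053 cm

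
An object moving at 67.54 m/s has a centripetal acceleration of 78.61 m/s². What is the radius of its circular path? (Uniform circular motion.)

r = v²/a_c = 67.54²/78.61 = 58.03 m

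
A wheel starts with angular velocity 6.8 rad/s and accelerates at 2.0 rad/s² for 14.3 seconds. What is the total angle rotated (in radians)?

θ = ω₀t + ½αt² = 6.8×14.3 + ½×2.0×14.3² = 301.73 rad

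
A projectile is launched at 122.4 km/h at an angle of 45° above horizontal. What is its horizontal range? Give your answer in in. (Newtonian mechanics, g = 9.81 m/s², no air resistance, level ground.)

v₀ = 122.4 km/h × 0.2777777777777778 = 34.0 m/s
R = v₀² × sin(2θ) / g = 34.0² × sin(2 × 45°) / 9.81 = 1156.0 × 1.0 / 9.81 = 117.839 m
R = 117.839 m / 0.0254 = 4639 in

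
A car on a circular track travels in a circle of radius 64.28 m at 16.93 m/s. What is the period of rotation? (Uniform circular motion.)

T = 2πr/v = 2π×64.28/16.93 = 23.86 s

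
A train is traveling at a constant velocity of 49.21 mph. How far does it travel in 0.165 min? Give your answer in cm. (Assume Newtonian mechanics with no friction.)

v = 49.21 mph × 0.44704 = 21.9988 m/s
t = 0.165 min × 60.0 = 9.9 s
d = v × t = 21.9988 × 9.9 = 217.788 m
d = 217.788 m / 0.01 = 21780 cm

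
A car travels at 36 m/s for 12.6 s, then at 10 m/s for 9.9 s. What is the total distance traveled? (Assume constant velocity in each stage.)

d₁ = v₁t₁ = 36 × 12.6 = 453.6 m
d₂ = v₂t₂ = 10 × 9.9 = 99.0 m
d_total = 453.6 + 99.0 = 552.6 m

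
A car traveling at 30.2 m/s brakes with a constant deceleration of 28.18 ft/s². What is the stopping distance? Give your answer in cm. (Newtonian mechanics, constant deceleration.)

a = 28.18 ft/s² × 0.3048 = 8.58926 m/s²
d = v₀² / (2a) = 30.2² / (2 × 8.58926) = 912.04 / 17.1785 = 53.0919 m
d = 53.0919 m / 0.01 = 5309 cm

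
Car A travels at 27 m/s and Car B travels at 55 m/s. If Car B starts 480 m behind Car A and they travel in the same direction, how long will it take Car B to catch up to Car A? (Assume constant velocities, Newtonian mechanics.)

Relative speed: v_rel = 55 - 27 = 28 m/s
Time to catch: t = d₀/v_rel = 480/28 = 17.14 s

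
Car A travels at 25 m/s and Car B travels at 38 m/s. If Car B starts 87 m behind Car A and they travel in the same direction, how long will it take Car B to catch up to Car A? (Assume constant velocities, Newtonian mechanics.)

Relative speed: v_rel = 38 - 25 = 13 m/s
Time to catch: t = d₀/v_rel = 87/13 = 6.69 s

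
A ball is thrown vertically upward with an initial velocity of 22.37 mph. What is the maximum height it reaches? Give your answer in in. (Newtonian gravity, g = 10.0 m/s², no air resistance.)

v₀ = 22.37 mph × 0.44704 = 10.0003 m/s
h_max = v₀² / (2g) = 10.0003² / (2 × 10.0) = 100.006 / 20.0 = 5.0003 m
h_max = 5.0003 m / 0.0254 = 196.9 in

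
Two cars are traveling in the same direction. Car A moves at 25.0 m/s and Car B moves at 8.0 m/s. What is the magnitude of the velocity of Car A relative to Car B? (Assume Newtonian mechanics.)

v_rel = |v_A - v_B| = |25.0 - 8.0| = 17.0 m/s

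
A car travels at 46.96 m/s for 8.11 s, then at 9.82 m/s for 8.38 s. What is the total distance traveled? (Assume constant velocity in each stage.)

d₁ = v₁t₁ = 46.96 × 8.11 = 380.8456 m
d₂ = v₂t₂ = 9.82 × 8.38 = 82.2916 m
d_total = 380.8456 + 82.2916 = 463.14 m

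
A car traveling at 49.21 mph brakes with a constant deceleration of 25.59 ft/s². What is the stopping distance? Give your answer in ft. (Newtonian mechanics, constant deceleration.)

v₀ = 49.21 mph × 0.44704 = 21.9988 m/s
a = 25.59 ft/s² × 0.3048 = 7.79983 m/s²
d = v₀² / (2a) = 21.9988² / (2 × 7.79983) = 483.947 / 15.5997 = 31.0228 m
d = 31.0228 m / 0.3048 = 101.8 ft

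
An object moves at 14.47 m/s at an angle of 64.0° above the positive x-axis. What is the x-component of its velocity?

vₓ = v cos(θ) = 14.47 × cos(64.0°) = 6.34 m/s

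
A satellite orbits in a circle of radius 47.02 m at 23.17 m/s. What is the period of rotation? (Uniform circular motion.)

T = 2πr/v = 2π×47.02/23.17 = 12.75 s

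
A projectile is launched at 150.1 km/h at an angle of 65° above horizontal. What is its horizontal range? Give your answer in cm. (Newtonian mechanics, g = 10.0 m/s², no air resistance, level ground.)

v₀ = 150.1 km/h × 0.2777777777777778 = 41.6944 m/s
R = v₀² × sin(2θ) / g = 41.6944² × sin(2 × 65°) / 10.0 = 1738.42 × 0.766044 / 10.0 = 133.171 m
R = 133.171 m / 0.01 = 13320 cm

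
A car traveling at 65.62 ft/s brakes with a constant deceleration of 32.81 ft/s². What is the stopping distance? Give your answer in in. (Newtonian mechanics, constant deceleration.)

v₀ = 65.62 ft/s × 0.3048 = 20.001 m/s
a = 32.81 ft/s² × 0.3048 = 10.0005 m/s²
d = v₀² / (2a) = 20.001² / (2 × 10.0005) = 400.04 / 20.001 = 20.001 m
d = 20.001 m / 0.0254 = 787.4 in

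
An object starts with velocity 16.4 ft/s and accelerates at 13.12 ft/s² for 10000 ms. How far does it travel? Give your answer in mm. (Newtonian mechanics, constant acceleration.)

v₀ = 16.4 ft/s × 0.3048 = 4.99872 m/s
a = 13.12 ft/s² × 0.3048 = 3.99898 m/s²
t = 10000 ms × 0.001 = 10.0 s
d = v₀ × t + ½ × a × t² = 4.99872 × 10.0 + 0.5 × 3.99898 × 10.0² = 249.936 m
d = 249.936 m / 0.001 = 249900 mm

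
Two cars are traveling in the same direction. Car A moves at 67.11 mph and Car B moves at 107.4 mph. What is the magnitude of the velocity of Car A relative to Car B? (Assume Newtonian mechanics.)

v_rel = |v_A - v_B| = |67.11 - 107.4| = 40.29 mph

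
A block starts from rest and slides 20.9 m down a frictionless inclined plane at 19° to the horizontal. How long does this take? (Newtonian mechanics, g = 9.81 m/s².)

a = g sin(θ) = 9.81 × sin(19°) = 3.1938 m/s²
t = √(2d/a) = √(2 × 20.9 / 3.1938) = 3.62 s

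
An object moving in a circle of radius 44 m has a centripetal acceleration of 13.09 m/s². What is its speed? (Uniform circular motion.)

v = √(a_c × r) = √(13.09 × 44) = 24.0 m/s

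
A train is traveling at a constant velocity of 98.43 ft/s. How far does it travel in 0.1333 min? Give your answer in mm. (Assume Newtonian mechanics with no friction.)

v = 98.43 ft/s × 0.3048 = 30.0015 m/s
t = 0.1333 min × 60.0 = 7.998 s
d = v × t = 30.0015 × 7.998 = 239.952 m
d = 239.952 m / 0.001 = 240000 mm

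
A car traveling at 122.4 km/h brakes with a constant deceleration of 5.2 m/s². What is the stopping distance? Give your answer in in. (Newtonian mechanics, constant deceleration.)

v₀ = 122.4 km/h × 0.2777777777777778 = 34.0 m/s
d = v₀² / (2a) = 34.0² / (2 × 5.2) = 1156.0 / 10.4 = 111.154 m
d = 111.154 m / 0.0254 = 4376 in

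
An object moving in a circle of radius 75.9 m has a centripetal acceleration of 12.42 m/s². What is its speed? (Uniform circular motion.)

v = √(a_c × r) = √(12.42 × 75.9) = 30.7 m/s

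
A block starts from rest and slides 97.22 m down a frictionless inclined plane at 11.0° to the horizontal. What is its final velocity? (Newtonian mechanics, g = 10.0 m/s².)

a = g sin(θ) = 10.0 × sin(11.0°) = 1.9081 m/s²
v = √(2ad) = √(2 × 1.9081 × 97.22) = 19.26 m/s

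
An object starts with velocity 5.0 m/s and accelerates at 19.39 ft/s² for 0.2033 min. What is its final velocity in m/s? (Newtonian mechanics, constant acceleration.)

a = 19.39 ft/s² × 0.3048 = 5.91007 m/s²
t = 0.2033 min × 60.0 = 12.198 s
v = v₀ + a × t = 5.0 + 5.91007 × 12.198 = 77.09 m/s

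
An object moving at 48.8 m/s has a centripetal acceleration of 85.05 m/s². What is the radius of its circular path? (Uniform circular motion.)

r = v²/a_c = 48.8²/85.05 = 28.0 m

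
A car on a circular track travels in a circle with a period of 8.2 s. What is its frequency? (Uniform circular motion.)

f = 1/T = 1/8.2 = 0.122 Hz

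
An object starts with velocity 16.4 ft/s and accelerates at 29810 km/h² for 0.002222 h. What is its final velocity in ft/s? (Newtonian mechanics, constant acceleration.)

v₀ = 16.4 ft/s × 0.3048 = 4.99872 m/s
a = 29810 km/h² × 7.716049382716049e-05 = 2.30015 m/s²
t = 0.002222 h × 3600.0 = 7.9992 s
v = v₀ + a × t = 4.99872 + 2.30015 × 7.9992 = 23.3981 m/s
v = 23.3981 m/s / 0.3048 = 76.77 ft/s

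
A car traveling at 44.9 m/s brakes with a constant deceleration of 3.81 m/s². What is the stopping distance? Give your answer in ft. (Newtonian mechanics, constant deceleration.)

d = v₀² / (2a) = 44.9² / (2 × 3.81) = 2016.01 / 7.62 = 264.568 m
d = 264.568 m / 0.3048 = 868.0 ft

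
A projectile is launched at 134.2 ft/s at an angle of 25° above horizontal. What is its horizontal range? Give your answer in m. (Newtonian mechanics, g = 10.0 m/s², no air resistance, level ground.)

v₀ = 134.2 ft/s × 0.3048 = 40.9042 m/s
R = v₀² × sin(2θ) / g = 40.9042² × sin(2 × 25°) / 10.0 = 1673.15 × 0.766044 / 10.0 = 128.2 m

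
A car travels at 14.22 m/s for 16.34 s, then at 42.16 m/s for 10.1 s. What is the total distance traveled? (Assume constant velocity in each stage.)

d₁ = v₁t₁ = 14.22 × 16.34 = 232.3548 m
d₂ = v₂t₂ = 42.16 × 10.1 = 425.816 m
d_total = 232.3548 + 425.816 = 658.17 m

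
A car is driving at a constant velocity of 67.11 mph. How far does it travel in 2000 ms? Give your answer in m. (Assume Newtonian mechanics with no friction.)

v = 67.11 mph × 0.44704 = 30.0009 m/s
t = 2000 ms × 0.001 = 2.0 s
d = v × t = 30.0009 × 2.0 = 60.0 m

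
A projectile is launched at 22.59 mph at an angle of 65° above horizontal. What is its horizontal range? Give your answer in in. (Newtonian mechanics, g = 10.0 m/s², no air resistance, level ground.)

v₀ = 22.59 mph × 0.44704 = 10.0986 m/s
R = v₀² × sin(2θ) / g = 10.0986² × sin(2 × 65°) / 10.0 = 101.982 × 0.766044 / 10.0 = 7.81227 m
R = 7.81227 m / 0.0254 = 307.6 in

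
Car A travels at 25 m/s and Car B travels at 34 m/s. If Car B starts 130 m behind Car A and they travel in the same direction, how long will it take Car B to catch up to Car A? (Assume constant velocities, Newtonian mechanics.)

Relative speed: v_rel = 34 - 25 = 9 m/s
Time to catch: t = d₀/v_rel = 130/9 = 14.44 s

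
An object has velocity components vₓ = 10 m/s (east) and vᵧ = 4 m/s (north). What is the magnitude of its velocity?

|v| = √(vₓ² + vᵧ²) = √(10² + 4²) = √(116) = 10.77 m/s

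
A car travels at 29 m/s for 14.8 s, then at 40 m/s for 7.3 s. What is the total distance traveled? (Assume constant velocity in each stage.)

d₁ = v₁t₁ = 29 × 14.8 = 429.2 m
d₂ = v₂t₂ = 40 × 7.3 = 292.0 m
d_total = 429.2 + 292.0 = 721.2 m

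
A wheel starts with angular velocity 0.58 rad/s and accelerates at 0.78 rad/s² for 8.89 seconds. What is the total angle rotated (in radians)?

θ = ω₀t + ½αt² = 0.58×8.89 + ½×0.78×8.89² = 35.98 rad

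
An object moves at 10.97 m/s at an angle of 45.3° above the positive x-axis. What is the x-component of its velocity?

vₓ = v cos(θ) = 10.97 × cos(45.3°) = 7.72 m/s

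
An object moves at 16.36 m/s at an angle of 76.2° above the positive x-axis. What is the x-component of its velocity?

vₓ = v cos(θ) = 16.36 × cos(76.2°) = 3.9 m/s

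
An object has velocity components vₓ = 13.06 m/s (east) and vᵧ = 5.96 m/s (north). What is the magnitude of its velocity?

|v| = √(vₓ² + vᵧ²) = √(13.06² + 5.96²) = √(206.0852) = 14.36 m/s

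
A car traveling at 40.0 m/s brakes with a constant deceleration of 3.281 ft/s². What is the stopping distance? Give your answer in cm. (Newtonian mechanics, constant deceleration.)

a = 3.281 ft/s² × 0.3048 = 1.00005 m/s²
d = v₀² / (2a) = 40.0² / (2 × 1.00005) = 1600.0 / 2.0001 = 799.96 m
d = 799.96 m / 0.01 = 80000 cm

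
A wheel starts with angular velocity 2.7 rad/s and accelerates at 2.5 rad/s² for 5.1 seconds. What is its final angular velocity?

ω = ω₀ + αt = 2.7 + 2.5 × 5.1 = 15.45 rad/s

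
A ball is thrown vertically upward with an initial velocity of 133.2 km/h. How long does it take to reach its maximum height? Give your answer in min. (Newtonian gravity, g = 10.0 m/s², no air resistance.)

v₀ = 133.2 km/h × 0.2777777777777778 = 37.0 m/s
t_up = v₀ / g = 37.0 / 10.0 = 3.7 s
t_up = 3.7 s / 60.0 = 0.06167 min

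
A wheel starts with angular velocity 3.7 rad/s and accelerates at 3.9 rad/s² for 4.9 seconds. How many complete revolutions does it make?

θ = ω₀t + ½αt² = 3.7×4.9 + ½×3.9×4.9² = 64.9495 rad
Total revolutions = θ/(2π) = 64.9495/(2π) = 10.34
Complete revolutions = ⌊10.34⌋ = 10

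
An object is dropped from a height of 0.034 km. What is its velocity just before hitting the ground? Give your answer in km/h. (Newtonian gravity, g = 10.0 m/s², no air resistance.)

h = 0.034 km × 1000.0 = 34.0 m
v = √(2gh) = √(2 × 10.0 × 34.0) = 26.0768 m/s
v = 26.0768 m/s / 0.2777777777777778 = 93.88 km/h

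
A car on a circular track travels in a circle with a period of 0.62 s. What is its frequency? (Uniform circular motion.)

f = 1/T = 1/0.62 = 1.6129 Hz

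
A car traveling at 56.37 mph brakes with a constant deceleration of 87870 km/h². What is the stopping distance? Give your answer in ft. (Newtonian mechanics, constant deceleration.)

v₀ = 56.37 mph × 0.44704 = 25.1996 m/s
a = 87870 km/h² × 7.716049382716049e-05 = 6.78009 m/s²
d = v₀² / (2a) = 25.1996² / (2 × 6.78009) = 635.02 / 13.5602 = 46.8297 m
d = 46.8297 m / 0.3048 = 153.6 ft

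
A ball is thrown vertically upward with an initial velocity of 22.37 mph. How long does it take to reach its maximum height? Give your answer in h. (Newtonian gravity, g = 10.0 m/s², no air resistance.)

v₀ = 22.37 mph × 0.44704 = 10.0003 m/s
t_up = v₀ / g = 10.0003 / 10.0 = 1.00003 s
t_up = 1.00003 s / 3600.0 = 0.0002778 h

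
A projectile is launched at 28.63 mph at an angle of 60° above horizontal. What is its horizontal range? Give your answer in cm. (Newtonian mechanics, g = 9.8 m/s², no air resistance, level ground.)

v₀ = 28.63 mph × 0.44704 = 12.7988 m/s
R = v₀² × sin(2θ) / g = 12.7988² × sin(2 × 60°) / 9.8 = 163.809 × 0.866025 / 9.8 = 14.4758 m
R = 14.4758 m / 0.01 = 1448 cm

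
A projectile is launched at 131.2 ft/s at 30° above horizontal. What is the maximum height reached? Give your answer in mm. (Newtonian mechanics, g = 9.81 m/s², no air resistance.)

v₀ = 131.2 ft/s × 0.3048 = 39.9898 m/s
H = v₀² × sin²(θ) / (2g) = 39.9898² × sin(30°)² / (2 × 9.81) = 1599.18 × 0.25 / 19.62 = 20.3769 m
H = 20.3769 m / 0.001 = 20380 mm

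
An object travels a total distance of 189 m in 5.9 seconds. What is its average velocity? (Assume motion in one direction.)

v_avg = Δd / Δt = 189 / 5.9 = 32.03 m/s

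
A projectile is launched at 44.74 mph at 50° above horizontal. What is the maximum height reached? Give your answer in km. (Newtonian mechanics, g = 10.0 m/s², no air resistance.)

v₀ = 44.74 mph × 0.44704 = 20.0006 m/s
H = v₀² × sin²(θ) / (2g) = 20.0006² × sin(50°)² / (2 × 10.0) = 400.024 × 0.586824 / 20.0 = 11.7372 m
H = 11.7372 m / 1000.0 = 0.01174 km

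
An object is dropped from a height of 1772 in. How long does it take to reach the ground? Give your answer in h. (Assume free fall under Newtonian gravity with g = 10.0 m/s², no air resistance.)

h = 1772 in × 0.0254 = 45.0088 m
t = √(2h/g) = √(2 × 45.0088 / 10.0) = 3.00029 s
t = 3.00029 s / 3600.0 = 0.0008334 h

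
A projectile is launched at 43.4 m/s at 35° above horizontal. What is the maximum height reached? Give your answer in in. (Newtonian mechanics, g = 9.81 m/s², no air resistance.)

H = v₀² × sin²(θ) / (2g) = 43.4² × sin(35°)² / (2 × 9.81) = 1883.56 × 0.32899 / 19.62 = 31.5837 m
H = 31.5837 m / 0.0254 = 1243 in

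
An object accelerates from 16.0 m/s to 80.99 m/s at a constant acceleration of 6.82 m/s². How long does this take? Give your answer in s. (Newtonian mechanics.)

t = (v - v₀) / a = (80.99 - 16.0) / 6.82 = 9.529 s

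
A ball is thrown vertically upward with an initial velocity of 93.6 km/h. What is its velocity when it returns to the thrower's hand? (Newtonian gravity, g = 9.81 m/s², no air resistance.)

By conservation of energy (no air resistance), the ball returns to the throw height with the same speed as launch, but directed downward.
|v_ground| = v₀ = 93.6 km/h
v_ground = 93.6 km/h (downward)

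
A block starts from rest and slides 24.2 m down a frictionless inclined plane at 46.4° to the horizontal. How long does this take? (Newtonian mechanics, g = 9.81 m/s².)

a = g sin(θ) = 9.81 × sin(46.4°) = 7.1041 m/s²
t = √(2d/a) = √(2 × 24.2 / 7.1041) = 2.61 s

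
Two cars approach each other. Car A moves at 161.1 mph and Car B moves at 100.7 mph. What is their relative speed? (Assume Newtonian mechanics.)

v_rel = v_A + v_B = 161.1 + 100.7 = 261.8 mph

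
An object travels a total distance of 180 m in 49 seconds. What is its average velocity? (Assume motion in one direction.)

v_avg = Δd / Δt = 180 / 49 = 3.67 m/s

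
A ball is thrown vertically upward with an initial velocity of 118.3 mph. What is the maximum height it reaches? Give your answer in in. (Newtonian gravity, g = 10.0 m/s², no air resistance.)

v₀ = 118.3 mph × 0.44704 = 52.8848 m/s
h_max = v₀² / (2g) = 52.8848² / (2 × 10.0) = 2796.8 / 20.0 = 139.84 m
h_max = 139.84 m / 0.0254 = 5506 in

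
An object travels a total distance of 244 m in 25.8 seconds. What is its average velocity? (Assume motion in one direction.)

v_avg = Δd / Δt = 244 / 25.8 = 9.46 m/s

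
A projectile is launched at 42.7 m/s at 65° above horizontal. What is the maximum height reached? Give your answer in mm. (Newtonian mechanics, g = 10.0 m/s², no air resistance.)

H = v₀² × sin²(θ) / (2g) = 42.7² × sin(65°)² / (2 × 10.0) = 1823.29 × 0.821394 / 20.0 = 74.882 m
H = 74.882 m / 0.001 = 74880 mm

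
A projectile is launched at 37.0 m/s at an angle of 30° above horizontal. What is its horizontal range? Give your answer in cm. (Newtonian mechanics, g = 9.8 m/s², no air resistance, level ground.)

R = v₀² × sin(2θ) / g = 37.0² × sin(2 × 30°) / 9.8 = 1369.0 × 0.866025 / 9.8 = 120.978 m
R = 120.978 m / 0.01 = 12100 cm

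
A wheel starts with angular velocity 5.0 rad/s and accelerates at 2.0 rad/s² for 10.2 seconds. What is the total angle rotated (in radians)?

θ = ω₀t + ½αt² = 5.0×10.2 + ½×2.0×10.2² = 155.04 rad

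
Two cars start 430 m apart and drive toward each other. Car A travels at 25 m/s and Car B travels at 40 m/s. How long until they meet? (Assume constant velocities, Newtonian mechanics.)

Combined speed: v_combined = 25 + 40 = 65 m/s
Time to meet: t = d/v_combined = 430/65 = 6.62 s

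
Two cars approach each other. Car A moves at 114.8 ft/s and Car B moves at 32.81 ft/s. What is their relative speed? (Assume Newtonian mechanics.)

v_rel = v_A + v_B = 114.8 + 32.81 = 147.61 ft/s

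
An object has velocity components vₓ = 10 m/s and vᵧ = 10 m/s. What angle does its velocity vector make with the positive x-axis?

θ = arctan(vᵧ/vₓ) = arctan(10/10) = 45.0°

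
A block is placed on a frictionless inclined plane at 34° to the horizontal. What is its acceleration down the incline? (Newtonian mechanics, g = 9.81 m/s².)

a = g sin(θ) = 9.81 × sin(34°) = 9.81 × 0.5592 = 5.49 m/s²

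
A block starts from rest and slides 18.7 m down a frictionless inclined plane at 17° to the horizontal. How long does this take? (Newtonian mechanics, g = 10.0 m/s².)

a = g sin(θ) = 10.0 × sin(17°) = 2.9237 m/s²
t = √(2d/a) = √(2 × 18.7 / 2.9237) = 3.58 s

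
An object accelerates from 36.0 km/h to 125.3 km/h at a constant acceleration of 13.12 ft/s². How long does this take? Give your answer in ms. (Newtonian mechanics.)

v₀ = 36.0 km/h × 0.2777777777777778 = 10.0 m/s
v = 125.3 km/h × 0.2777777777777778 = 34.8056 m/s
a = 13.12 ft/s² × 0.3048 = 3.99898 m/s²
t = (v - v₀) / a = (34.8056 - 10.0) / 3.99898 = 6.20298 s
t = 6.20298 s / 0.001 = 6203 ms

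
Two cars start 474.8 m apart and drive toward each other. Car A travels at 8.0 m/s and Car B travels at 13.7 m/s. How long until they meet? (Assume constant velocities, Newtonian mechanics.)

Combined speed: v_combined = 8.0 + 13.7 = 21.7 m/s
Time to meet: t = d/v_combined = 474.8/21.7 = 21.88 s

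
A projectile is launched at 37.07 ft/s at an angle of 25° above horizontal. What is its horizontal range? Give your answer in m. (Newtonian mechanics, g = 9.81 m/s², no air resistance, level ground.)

v₀ = 37.07 ft/s × 0.3048 = 11.2989 m/s
R = v₀² × sin(2θ) / g = 11.2989² × sin(2 × 25°) / 9.81 = 127.665 × 0.766044 / 9.81 = 9.969 m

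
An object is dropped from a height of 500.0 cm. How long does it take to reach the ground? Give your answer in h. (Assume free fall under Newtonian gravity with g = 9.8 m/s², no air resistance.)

h = 500.0 cm × 0.01 = 5.0 m
t = √(2h/g) = √(2 × 5.0 / 9.8) = 1.01015 s
t = 1.01015 s / 3600.0 = 0.0002806 h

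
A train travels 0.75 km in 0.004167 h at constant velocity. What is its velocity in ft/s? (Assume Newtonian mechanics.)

d = 0.75 km × 1000.0 = 750.0 m
t = 0.004167 h × 3600.0 = 15.0012 s
v = d / t = 750.0 / 15.0012 = 49.996 m/s
v = 49.996 m/s / 0.3048 = 164.0 ft/s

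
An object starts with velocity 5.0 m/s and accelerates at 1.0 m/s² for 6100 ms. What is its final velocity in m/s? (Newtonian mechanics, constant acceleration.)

t = 6100 ms × 0.001 = 6.1 s
v = v₀ + a × t = 5.0 + 1.0 × 6.1 = 11.1 m/s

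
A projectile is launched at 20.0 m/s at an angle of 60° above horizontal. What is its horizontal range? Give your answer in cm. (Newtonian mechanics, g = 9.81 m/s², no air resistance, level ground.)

R = v₀² × sin(2θ) / g = 20.0² × sin(2 × 60°) / 9.81 = 400.0 × 0.866025 / 9.81 = 35.3119 m
R = 35.3119 m / 0.01 = 3531 cm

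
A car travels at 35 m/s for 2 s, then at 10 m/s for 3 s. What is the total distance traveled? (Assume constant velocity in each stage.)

d₁ = v₁t₁ = 35 × 2 = 70 m
d₂ = v₂t₂ = 10 × 3 = 30 m
d_total = 70 + 30 = 100 m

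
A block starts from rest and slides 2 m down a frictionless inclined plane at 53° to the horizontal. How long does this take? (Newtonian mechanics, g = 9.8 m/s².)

a = g sin(θ) = 9.8 × sin(53°) = 7.8266 m/s²
t = √(2d/a) = √(2 × 2 / 7.8266) = 0.71 s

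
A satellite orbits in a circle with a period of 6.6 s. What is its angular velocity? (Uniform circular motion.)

ω = 2π/T = 2π/6.6 = 0.952 rad/s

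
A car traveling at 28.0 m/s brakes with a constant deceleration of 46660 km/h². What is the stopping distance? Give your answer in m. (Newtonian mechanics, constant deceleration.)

a = 46660 km/h² × 7.716049382716049e-05 = 3.60031 m/s²
d = v₀² / (2a) = 28.0² / (2 × 3.60031) = 784.0 / 7.20062 = 108.9 m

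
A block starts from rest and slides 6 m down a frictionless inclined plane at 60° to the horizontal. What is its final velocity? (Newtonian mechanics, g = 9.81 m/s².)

a = g sin(θ) = 9.81 × sin(60°) = 8.4957 m/s²
v = √(2ad) = √(2 × 8.4957 × 6) = 10.1 m/s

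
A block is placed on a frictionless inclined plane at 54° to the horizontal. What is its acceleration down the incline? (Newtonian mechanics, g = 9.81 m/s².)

a = g sin(θ) = 9.81 × sin(54°) = 9.81 × 0.809 = 7.94 m/s²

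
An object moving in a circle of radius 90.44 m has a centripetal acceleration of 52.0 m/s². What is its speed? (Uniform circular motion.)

v = √(a_c × r) = √(52.0 × 90.44) = 68.58 m/s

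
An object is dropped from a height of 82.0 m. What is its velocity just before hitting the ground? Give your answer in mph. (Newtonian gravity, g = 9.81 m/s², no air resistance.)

v = √(2gh) = √(2 × 9.81 × 82.0) = 40.1103 m/s
v = 40.1103 m/s / 0.44704 = 89.72 mph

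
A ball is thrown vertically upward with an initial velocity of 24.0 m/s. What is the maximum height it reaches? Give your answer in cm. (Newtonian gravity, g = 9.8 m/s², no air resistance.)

h_max = v₀² / (2g) = 24.0² / (2 × 9.8) = 576.0 / 19.6 = 29.3878 m
h_max = 29.3878 m / 0.01 = 2939 cm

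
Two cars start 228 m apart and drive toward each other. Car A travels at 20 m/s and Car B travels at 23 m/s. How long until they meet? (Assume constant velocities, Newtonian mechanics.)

Combined speed: v_combined = 20 + 23 = 43 m/s
Time to meet: t = d/v_combined = 228/43 = 5.3 s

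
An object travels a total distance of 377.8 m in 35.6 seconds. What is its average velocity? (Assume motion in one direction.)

v_avg = Δd / Δt = 377.8 / 35.6 = 10.61 m/s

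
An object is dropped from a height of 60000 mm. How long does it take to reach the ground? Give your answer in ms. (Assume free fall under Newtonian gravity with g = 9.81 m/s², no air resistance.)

h = 60000 mm × 0.001 = 60.0 m
t = √(2h/g) = √(2 × 60.0 / 9.81) = 3.49749 s
t = 3.49749 s / 0.001 = 3497 ms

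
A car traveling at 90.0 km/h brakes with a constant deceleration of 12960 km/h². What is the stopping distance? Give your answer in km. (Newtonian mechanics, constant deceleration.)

v₀ = 90.0 km/h × 0.2777777777777778 = 25.0 m/s
a = 12960 km/h² × 7.716049382716049e-05 = 1.0 m/s²
d = v₀² / (2a) = 25.0² / (2 × 1.0) = 625.0 / 2.0 = 312.5 m
d = 312.5 m / 1000.0 = 0.3125 km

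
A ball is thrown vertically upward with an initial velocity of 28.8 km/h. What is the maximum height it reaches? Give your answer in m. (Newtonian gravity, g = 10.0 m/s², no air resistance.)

v₀ = 28.8 km/h × 0.2777777777777778 = 8.0 m/s
h_max = v₀² / (2g) = 8.0² / (2 × 10.0) = 64.0 / 20.0 = 3.2 m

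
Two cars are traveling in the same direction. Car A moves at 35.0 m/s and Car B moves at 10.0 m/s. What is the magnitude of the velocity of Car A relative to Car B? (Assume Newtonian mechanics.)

v_rel = |v_A - v_B| = |35.0 - 10.0| = 25.0 m/s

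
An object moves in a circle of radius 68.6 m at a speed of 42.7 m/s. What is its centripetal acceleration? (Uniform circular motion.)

a_c = v²/r = 42.7²/68.6 = 1823.29/68.6 = 26.58 m/s²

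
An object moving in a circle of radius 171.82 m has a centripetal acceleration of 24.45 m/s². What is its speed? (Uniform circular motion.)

v = √(a_c × r) = √(24.45 × 171.82) = 64.82 m/s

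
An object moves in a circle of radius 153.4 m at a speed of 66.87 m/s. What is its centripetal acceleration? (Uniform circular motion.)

a_c = v²/r = 66.87²/153.4 = 4471.5969/153.4 = 29.15 m/s²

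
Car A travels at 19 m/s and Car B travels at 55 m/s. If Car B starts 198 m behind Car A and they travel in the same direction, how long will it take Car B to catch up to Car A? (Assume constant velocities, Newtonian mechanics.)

Relative speed: v_rel = 55 - 19 = 36 m/s
Time to catch: t = d₀/v_rel = 198/36 = 5.5 s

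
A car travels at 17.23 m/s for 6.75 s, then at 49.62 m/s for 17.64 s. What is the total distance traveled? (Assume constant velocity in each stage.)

d₁ = v₁t₁ = 17.23 × 6.75 = 116.3025 m
d₂ = v₂t₂ = 49.62 × 17.64 = 875.2968 m
d_total = 116.3025 + 875.2968 = 991.6 m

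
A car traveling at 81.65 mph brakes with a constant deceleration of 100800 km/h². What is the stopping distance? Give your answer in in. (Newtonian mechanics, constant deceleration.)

v₀ = 81.65 mph × 0.44704 = 36.5008 m/s
a = 100800 km/h² × 7.716049382716049e-05 = 7.77778 m/s²
d = v₀² / (2a) = 36.5008² / (2 × 7.77778) = 1332.31 / 15.5556 = 85.6483 m
d = 85.6483 m / 0.0254 = 3372 in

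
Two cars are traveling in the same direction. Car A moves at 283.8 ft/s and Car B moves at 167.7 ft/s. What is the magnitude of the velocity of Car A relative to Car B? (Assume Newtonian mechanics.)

v_rel = |v_A - v_B| = |283.8 - 167.7| = 116.1 ft/s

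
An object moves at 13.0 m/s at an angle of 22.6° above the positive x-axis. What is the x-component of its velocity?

vₓ = v cos(θ) = 13.0 × cos(22.6°) = 12.0 m/s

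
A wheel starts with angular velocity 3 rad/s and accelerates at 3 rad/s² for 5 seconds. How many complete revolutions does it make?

θ = ω₀t + ½αt² = 3×5 + ½×3×5² = 52.5 rad
Total revolutions = θ/(2π) = 52.5/(2π) = 8.36
Complete revolutions = ⌊8.36⌋ = 8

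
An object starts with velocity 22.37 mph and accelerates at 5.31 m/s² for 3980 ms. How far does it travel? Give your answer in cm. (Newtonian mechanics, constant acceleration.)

v₀ = 22.37 mph × 0.44704 = 10.0003 m/s
t = 3980 ms × 0.001 = 3.98 s
d = v₀ × t + ½ × a × t² = 10.0003 × 3.98 + 0.5 × 5.31 × 3.98² = 81.8575 m
d = 81.8575 m / 0.01 = 8186 cm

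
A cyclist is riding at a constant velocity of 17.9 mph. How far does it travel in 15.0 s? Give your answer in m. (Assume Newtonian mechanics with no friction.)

v = 17.9 mph × 0.44704 = 8.00202 m/s
d = v × t = 8.00202 × 15.0 = 120.0 m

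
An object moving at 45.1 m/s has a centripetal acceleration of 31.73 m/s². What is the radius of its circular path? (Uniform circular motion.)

r = v²/a_c = 45.1²/31.73 = 64.1 m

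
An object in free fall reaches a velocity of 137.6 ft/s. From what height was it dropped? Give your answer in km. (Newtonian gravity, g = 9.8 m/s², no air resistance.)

v = 137.6 ft/s × 0.3048 = 41.9405 m/s
h = v² / (2g) = 41.9405² / (2 × 9.8) = 89.7452 m
h = 89.7452 m / 1000.0 = 0.08975 km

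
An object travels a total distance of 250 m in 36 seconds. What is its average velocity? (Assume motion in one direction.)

v_avg = Δd / Δt = 250 / 36 = 6.94 m/s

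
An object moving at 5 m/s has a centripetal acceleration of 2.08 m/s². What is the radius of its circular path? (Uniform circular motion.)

r = v²/a_c = 5²/2.08 = 12.02 m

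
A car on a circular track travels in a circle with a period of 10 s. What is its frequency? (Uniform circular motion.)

f = 1/T = 1/10 = 0.1 Hz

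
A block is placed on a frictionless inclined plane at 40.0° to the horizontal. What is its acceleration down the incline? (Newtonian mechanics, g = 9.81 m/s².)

a = g sin(θ) = 9.81 × sin(40.0°) = 9.81 × 0.6428 = 6.31 m/s²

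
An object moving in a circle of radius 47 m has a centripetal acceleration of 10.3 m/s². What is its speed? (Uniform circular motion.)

v = √(a_c × r) = √(10.3 × 47) = 22.0 m/s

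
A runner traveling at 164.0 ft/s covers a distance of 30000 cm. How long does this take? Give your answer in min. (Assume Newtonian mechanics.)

d = 30000 cm × 0.01 = 300.0 m
v = 164.0 ft/s × 0.3048 = 49.9872 m/s
t = d / v = 300.0 / 49.9872 = 6.00154 s
t = 6.00154 s / 60.0 = 0.1 min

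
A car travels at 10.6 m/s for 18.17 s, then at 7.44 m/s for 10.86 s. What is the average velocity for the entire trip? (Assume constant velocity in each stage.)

d₁ = v₁t₁ = 10.6 × 18.17 = 192.602 m
d₂ = v₂t₂ = 7.44 × 10.86 = 80.7984 m
d_total = 273.4004 m, t_total = 29.03 s
v_avg = d_total/t_total = 273.4004/29.03 = 9.42 m/s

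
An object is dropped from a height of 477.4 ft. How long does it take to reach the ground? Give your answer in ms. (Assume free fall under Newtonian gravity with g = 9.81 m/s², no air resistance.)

h = 477.4 ft × 0.3048 = 145.512 m
t = √(2h/g) = √(2 × 145.512 / 9.81) = 5.44666 s
t = 5.44666 s / 0.001 = 5447 ms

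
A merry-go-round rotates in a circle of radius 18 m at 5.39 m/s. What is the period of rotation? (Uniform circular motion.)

T = 2πr/v = 2π×18/5.39 = 20.98 s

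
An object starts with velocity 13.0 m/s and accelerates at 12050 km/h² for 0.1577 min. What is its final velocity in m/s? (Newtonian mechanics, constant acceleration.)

a = 12050 km/h² × 7.716049382716049e-05 = 0.929784 m/s²
t = 0.1577 min × 60.0 = 9.462 s
v = v₀ + a × t = 13.0 + 0.929784 × 9.462 = 21.8 m/s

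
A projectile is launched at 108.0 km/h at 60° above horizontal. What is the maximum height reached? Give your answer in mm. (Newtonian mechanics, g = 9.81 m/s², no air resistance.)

v₀ = 108.0 km/h × 0.2777777777777778 = 30.0 m/s
H = v₀² × sin²(θ) / (2g) = 30.0² × sin(60°)² / (2 × 9.81) = 900.0 × 0.75 / 19.62 = 34.4037 m
H = 34.4037 m / 0.001 = 34400 mm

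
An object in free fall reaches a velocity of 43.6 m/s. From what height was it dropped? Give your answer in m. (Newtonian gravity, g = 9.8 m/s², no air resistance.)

h = v² / (2g) = 43.6² / (2 × 9.8) = 96.99 m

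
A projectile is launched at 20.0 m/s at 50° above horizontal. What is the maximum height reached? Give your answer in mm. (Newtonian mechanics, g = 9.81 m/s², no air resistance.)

H = v₀² × sin²(θ) / (2g) = 20.0² × sin(50°)² / (2 × 9.81) = 400.0 × 0.586824 / 19.62 = 11.9638 m
H = 11.9638 m / 0.001 = 11960 mm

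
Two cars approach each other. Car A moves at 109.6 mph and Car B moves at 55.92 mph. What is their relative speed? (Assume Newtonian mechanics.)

v_rel = v_A + v_B = 109.6 + 55.92 = 165.52 mph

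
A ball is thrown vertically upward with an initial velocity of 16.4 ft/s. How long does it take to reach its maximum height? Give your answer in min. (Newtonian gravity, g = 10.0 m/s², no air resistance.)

v₀ = 16.4 ft/s × 0.3048 = 4.99872 m/s
t_up = v₀ / g = 4.99872 / 10.0 = 0.499872 s
t_up = 0.499872 s / 60.0 = 0.008331 min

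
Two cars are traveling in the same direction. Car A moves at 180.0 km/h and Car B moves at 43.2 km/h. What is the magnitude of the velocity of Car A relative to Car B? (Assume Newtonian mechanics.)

v_rel = |v_A - v_B| = |180.0 - 43.2| = 136.8 km/h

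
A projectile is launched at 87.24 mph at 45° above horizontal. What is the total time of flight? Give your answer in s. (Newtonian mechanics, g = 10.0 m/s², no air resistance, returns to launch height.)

v₀ = 87.24 mph × 0.44704 = 38.9998 m/s
T = 2 × v₀ × sin(θ) / g = 2 × 38.9998 × sin(45°) / 10.0 = 2 × 38.9998 × 0.707107 / 10.0 = 5.515 s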